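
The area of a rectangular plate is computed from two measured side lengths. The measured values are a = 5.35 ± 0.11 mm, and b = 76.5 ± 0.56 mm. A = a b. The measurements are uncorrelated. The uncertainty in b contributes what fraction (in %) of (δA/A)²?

(δA/A)² = (1·δa/a)² + (1·δb/b)²
  a term: (1×0.0206)² = 0.000423
  b term: (1×0.00732)² = 5.36e-05
Total = 0.000476. Share from b = 5.36e-05/0.000476 = 0.112.

11.2%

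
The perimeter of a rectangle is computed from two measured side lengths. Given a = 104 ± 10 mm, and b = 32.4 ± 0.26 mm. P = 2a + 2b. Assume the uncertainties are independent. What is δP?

Absolute uncertainties add in quadrature for a linear combination:
  (2·δa)² = 400;  (2·δb)² = 0.270
δP = √(400) = 20.0 mm

20.0 mm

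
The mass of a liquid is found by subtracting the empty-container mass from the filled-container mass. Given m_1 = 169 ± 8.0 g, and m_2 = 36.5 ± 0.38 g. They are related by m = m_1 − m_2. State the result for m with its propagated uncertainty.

132 ± 8.01 g

Absolute uncertainties add in quadrature for a linear combination:
  (δm_1)² = 64.0;  (δm_2)² = 0.144
δm = √(64.1) = 8.01 g
m = 132 g.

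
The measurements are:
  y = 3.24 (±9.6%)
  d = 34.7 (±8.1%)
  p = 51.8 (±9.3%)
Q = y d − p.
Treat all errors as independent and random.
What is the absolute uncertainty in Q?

14.9

Let w = y·d = 112. δw/w = √((1·δy/y)² + (1·δd/d)²) = √(0.00922 + 0.00656) = 0.126, so δw = 14.1.
Q = w − p: δQ = √(δw² + δp²) = √(199 + 23.2) = 14.9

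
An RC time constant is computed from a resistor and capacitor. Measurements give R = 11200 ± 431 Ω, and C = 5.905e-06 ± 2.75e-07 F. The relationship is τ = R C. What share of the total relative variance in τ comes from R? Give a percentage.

40.6%

(δτ/τ)² = (1·δR/R)² + (1·δC/C)²
  R term: (1×0.0385)² = 0.00148
  C term: (1×0.0466)² = 0.00217
Total = 0.00365. Share from R = 0.00148/0.00365 = 0.406.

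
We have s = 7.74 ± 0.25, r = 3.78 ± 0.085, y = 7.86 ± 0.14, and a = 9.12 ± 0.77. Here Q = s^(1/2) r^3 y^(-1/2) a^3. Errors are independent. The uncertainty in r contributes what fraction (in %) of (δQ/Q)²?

(δQ/Q)² = (½·δs/s)² + (3·δr/r)² + (−½·δy/y)² + (3·δa/a)²
  s term: (0.5×0.0323)² = 0.000261
  r term: (3×0.0225)² = 0.00455
  y term: (-0.5×0.0178)² = 7.93e-05
  a term: (3×0.0844)² = 0.0642
Total = 0.0690. Share from r = 0.00455/0.0690 = 0.0659.

6.59%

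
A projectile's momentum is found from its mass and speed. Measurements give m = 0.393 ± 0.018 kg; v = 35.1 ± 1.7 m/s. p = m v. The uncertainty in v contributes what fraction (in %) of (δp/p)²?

52.8%

(δp/p)² = (1·δm/m)² + (1·δv/v)²
  m term: (1×0.0458)² = 0.00210
  v term: (1×0.0484)² = 0.00235
Total = 0.00444. Share from v = 0.00235/0.00444 = 0.528.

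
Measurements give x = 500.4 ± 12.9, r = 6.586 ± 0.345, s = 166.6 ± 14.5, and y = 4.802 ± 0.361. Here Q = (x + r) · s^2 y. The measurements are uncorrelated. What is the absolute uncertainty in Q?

Let u = x + r = 507.0. δu = √(δx² + δr²) = √(166 + 0.119) = 12.9, so δu/u = 0.0255.
Q is then a monomial in u, s, y:
δQ/Q = √((δu/u)² + (2·δs/s)² + (1·δy/y)²) = √(0.000648 + 0.0303 + 0.00565) = 0.191
Q = 6.757e+07, so δQ = 0.191 × 6.757e+07 = 1.29e+07.

1.29e+07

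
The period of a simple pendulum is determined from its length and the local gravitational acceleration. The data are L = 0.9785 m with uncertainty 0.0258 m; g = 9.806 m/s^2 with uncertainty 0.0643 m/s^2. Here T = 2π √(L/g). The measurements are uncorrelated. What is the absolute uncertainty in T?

Since T is a product/quotient, work with relative uncertainties:
  (½·δL/L)² = (0.5×0.0264)² = 0.000174;  (−½·δg/g)² = (-0.5×0.00656)² = 1.07e-05
δT/T = √(0.000185) = 0.0136
T = 1.985 s, so δT = 0.0136 × 1.985 = 0.0270 s.

0.0270 s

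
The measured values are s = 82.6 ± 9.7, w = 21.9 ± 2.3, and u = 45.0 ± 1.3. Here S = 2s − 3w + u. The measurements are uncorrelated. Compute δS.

For a sum/difference, combine absolute errors in quadrature:
  (2·δs)² = 376;  (3·δw)² = 47.6;  (δu)² = 1.69
δS = √(426) = 20.6

20.6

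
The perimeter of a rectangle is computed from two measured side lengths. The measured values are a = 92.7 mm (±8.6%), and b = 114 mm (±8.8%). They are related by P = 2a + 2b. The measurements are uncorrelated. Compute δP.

25.6 mm

Absolute uncertainties add in quadrature for a linear combination:
  (2·δa)² = 254;  (2·δb)² = 403
δP = √(657) = 25.6 mm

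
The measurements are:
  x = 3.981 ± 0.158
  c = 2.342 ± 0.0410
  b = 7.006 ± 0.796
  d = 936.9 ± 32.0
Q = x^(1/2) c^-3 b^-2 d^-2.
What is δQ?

8.79e-10

Q is a product of powers, so relative uncertainties combine in quadrature:
  (½·δx/x)² = (0.5×0.0397)² = 0.000394;  (-3·δc/c)² = (-3×0.0175)² = 0.00276;  (-2·δb/b)² = (-2×0.114)² = 0.0516;  (-2·δd/d)² = (-2×0.0342)² = 0.00467
δQ/Q = √(0.0595) = 0.244
Q = 3.605e-09, so δQ = 0.244 × 3.605e-09 = 8.79e-10.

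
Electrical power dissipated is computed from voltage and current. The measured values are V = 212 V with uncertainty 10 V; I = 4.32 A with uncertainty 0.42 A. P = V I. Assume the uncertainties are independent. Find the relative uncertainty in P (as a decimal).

0.108

Each factor contributes (exponent × relative error)² to (δP/P)²:
  (1·δV/V)² = (1×0.0472)² = 0.00222;  (1·δI/I)² = (1×0.0972)² = 0.00945
δP/P = √(0.0117) = 0.108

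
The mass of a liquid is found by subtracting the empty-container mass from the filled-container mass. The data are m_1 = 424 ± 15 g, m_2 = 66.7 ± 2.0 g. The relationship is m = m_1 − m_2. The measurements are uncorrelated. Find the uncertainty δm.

m is a linear combination, so absolute uncertainties add in quadrature:
  (δm_1)² = 225;  (δm_2)² = 4.00
δm = √(229) = 15.1 g

15.1 g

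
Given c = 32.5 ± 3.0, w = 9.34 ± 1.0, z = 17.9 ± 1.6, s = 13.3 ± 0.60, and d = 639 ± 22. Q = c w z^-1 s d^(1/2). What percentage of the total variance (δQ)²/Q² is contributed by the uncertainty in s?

(δQ/Q)² = (1·δc/c)² + (1·δw/w)² + (-1·δz/z)² + (1·δs/s)² + (½·δd/d)²
  c term: (1×0.0923)² = 0.00852
  w term: (1×0.107)² = 0.0115
  z term: (-1×0.0894)² = 0.00799
  s term: (1×0.0451)² = 0.00204
  d term: (0.5×0.0344)² = 0.000296
Total = 0.0303. Share from s = 0.00204/0.0303 = 0.0672.

6.72%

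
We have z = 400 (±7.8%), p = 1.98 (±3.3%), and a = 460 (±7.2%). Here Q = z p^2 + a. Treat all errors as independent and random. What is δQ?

Let w = z·p^2 = 1570. δw/w = √((1·δz/z)² + (2·δp/p)²) = √(0.00608 + 0.00436) = 0.102, so δw = 160.
Q = w + a: δQ = √(δw² + δa²) = √(25700 + 1100) = 164

164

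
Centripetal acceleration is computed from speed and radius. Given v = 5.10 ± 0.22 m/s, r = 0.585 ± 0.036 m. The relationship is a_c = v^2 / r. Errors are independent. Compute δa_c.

a_c is a product of powers, so relative uncertainties combine in quadrature:
  (2·δv/v)² = (2×0.0431)² = 0.00744;  (-1·δr/r)² = (-1×0.0615)² = 0.00379
δa_c/a_c = √(0.0112) = 0.106
a_c = 44.5 m/s^2, so δa_c = 0.106 × 44.5 = 4.71 m/s^2.

4.71 m/s^2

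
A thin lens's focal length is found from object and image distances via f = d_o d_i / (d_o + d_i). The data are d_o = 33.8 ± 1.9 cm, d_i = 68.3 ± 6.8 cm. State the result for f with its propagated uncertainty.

∂f/∂d_o = (d_i/(d_o+d_i))² = 0.447;  ∂f/∂d_i = (d_o/(d_o+d_i))² = 0.110
δf = √((∂f/∂d_o · δd_o)² + (∂f/∂d_i · δd_i)²) = √(0.723 + 0.555) = 1.13 cm
f = 22.6 cm.

22.6 ± 1.13 cm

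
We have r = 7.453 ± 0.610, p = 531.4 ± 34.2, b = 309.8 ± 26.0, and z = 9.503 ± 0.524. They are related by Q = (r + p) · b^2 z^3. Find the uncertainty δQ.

1.08e+10

Let u = r + p = 538.9. δu = √(δr² + δp²) = √(0.372 + 1170) = 34.2, so δu/u = 0.0635.
Q is then a monomial in u, b, z:
δQ/Q = √((δu/u)² + (2·δb/b)² + (3·δz/z)²) = √(0.00403 + 0.0282 + 0.0274) = 0.244
Q = 4.438e+10, so δQ = 0.244 × 4.438e+10 = 1.08e+10.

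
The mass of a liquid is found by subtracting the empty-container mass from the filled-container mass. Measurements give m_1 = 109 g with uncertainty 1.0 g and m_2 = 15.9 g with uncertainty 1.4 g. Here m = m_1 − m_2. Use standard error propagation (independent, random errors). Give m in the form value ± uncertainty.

Absolute uncertainties add in quadrature for a linear combination:
  (δm_1)² = 1.00;  (δm_2)² = 1.96
δm = √(2.96) = 1.72 g
m = 93.1 g.

93.1 ± 1.72 g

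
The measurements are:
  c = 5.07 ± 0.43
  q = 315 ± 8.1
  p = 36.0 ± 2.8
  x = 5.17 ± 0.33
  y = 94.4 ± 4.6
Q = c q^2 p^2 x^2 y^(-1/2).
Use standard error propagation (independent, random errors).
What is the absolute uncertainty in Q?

4.05e+08

Each factor contributes (exponent × relative error)² to (δQ/Q)²:
  (1·δc/c)² = (1×0.0848)² = 0.00719;  (2·δq/q)² = (2×0.0257)² = 0.00264;  (2·δp/p)² = (2×0.0778)² = 0.0242;  (2·δx/x)² = (2×0.0638)² = 0.0163;  (−½·δy/y)² = (-0.5×0.0487)² = 0.000594
δQ/Q = √(0.0509) = 0.226
Q = 1.79e+09, so δQ = 0.226 × 1.79e+09 = 4.05e+08.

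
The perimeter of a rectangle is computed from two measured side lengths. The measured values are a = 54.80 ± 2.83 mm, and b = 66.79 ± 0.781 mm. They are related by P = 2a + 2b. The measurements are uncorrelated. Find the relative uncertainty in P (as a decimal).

P is a linear combination, so absolute uncertainties add in quadrature:
  (2·δa)² = 32.0;  (2·δb)² = 2.44
δP = √(34.5) = 5.87 mm
P = 243.2 mm, so δP/P = 5.87/243.2 = 0.0241.

0.0241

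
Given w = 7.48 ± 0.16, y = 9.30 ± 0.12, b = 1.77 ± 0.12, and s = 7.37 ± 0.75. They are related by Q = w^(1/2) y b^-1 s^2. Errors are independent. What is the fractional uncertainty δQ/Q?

Since Q is a product/quotient, work with relative uncertainties:
  (½·δw/w)² = (0.5×0.0214)² = 0.000114;  (1·δy/y)² = (1×0.0129)² = 0.000166;  (-1·δb/b)² = (-1×0.0678)² = 0.00460;  (2·δs/s)² = (2×0.102)² = 0.0414
δQ/Q = √(0.0463) = 0.215

0.215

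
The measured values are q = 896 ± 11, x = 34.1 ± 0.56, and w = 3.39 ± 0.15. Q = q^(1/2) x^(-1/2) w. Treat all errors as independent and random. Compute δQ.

Each factor contributes (exponent × relative error)² to (δQ/Q)²:
  (½·δq/q)² = (0.5×0.0123)² = 3.77e-05;  (−½·δx/x)² = (-0.5×0.0164)² = 6.74e-05;  (1·δw/w)² = (1×0.0442)² = 0.00196
δQ/Q = √(0.00206) = 0.0454
Q = 17.4, so δQ = 0.0454 × 17.4 = 0.789.

0.789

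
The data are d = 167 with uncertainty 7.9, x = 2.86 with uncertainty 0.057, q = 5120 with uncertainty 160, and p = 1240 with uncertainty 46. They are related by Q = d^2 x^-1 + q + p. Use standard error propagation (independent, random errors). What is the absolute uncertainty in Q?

957

Let w = d^2·x^-1 = 9750. δw/w = √((2·δd/d)² + (-1·δx/x)²) = √(0.00895 + 0.000397) = 0.0967, so δw = 943.
Q = w + q + p: δQ = √(δw² + δq² + δp²) = √(8.89e+05 + 25600 + 2120) = 957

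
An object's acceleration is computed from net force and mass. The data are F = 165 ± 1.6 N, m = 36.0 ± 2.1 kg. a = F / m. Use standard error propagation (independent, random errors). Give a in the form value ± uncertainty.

4.58 ± 0.271 m/s^2

Since a is a product/quotient, work with relative uncertainties:
  (1·δF/F)² = (1×0.00970)² = 9.4e-05;  (-1·δm/m)² = (-1×0.0583)² = 0.00340
δa/a = √(0.00350) = 0.0591
a = 4.58 m/s^2, so δa = 0.0591 × 4.58 = 0.271 m/s^2.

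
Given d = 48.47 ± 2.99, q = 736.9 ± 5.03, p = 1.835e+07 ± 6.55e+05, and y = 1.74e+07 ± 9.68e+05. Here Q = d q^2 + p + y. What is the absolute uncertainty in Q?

2.03e+06

Let w = d·q^2 = 2.632e+07. δw/w = √((1·δd/d)² + (2·δq/q)²) = √(0.00381 + 0.000186) = 0.0632, so δw = 1.66e+06.
Q = w + p + y: δQ = √(δw² + δp² + δy²) = √(2.77e+12 + 4.29e+11 + 9.37e+11) = 2.03e+06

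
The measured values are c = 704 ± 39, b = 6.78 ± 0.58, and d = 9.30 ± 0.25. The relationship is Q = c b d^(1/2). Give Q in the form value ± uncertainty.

Since Q is a product/quotient, work with relative uncertainties:
  (1·δc/c)² = (1×0.0554)² = 0.00307;  (1·δb/b)² = (1×0.0855)² = 0.00732;  (½·δd/d)² = (0.5×0.0269)² = 0.000181
δQ/Q = √(0.0106) = 0.103
Q = 14600, so δQ = 0.103 × 14600 = 1500.

14600 ± 1500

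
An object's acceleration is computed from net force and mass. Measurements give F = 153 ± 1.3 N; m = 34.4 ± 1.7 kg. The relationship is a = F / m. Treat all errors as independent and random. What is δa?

0.223 m/s^2

a is a product of powers, so relative uncertainties combine in quadrature:
  (1·δF/F)² = (1×0.00850)² = 7.22e-05;  (-1·δm/m)² = (-1×0.0494)² = 0.00244
δa/a = √(0.00251) = 0.0501
a = 4.45 m/s^2, so δa = 0.0501 × 4.45 = 0.223 m/s^2.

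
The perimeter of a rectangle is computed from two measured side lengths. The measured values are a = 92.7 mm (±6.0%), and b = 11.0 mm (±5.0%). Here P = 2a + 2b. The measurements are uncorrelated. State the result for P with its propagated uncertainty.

Absolute uncertainties add in quadrature for a linear combination:
  (2·δa)² = 124;  (2·δb)² = 1.21
δP = √(125) = 11.2 mm
P = 207 mm.

207 ± 11.2 mm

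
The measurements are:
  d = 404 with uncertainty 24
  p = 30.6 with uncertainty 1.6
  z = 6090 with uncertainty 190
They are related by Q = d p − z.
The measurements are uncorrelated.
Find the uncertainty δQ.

Let w = d·p = 12400. δw/w = √((1·δd/d)² + (1·δp/p)²) = √(0.00353 + 0.00273) = 0.0791, so δw = 978.
Q = w − z: δQ = √(δw² + δz²) = √(9.57e+05 + 36100) = 997

997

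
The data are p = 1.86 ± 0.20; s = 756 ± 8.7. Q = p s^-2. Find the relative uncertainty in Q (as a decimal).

Products/powers → add relative errors in quadrature, weighted by exponent:
  (1·δp/p)² = (1×0.108)² = 0.0116;  (-2·δs/s)² = (-2×0.0115)² = 0.000530
δQ/Q = √(0.0121) = 0.110

0.110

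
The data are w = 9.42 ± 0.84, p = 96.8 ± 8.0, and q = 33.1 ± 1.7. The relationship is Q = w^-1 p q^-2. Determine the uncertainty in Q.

0.00149

Q is a product of powers, so relative uncertainties combine in quadrature:
  (-1·δw/w)² = (-1×0.0892)² = 0.00795;  (1·δp/p)² = (1×0.0826)² = 0.00683;  (-2·δq/q)² = (-2×0.0514)² = 0.0106
δQ/Q = √(0.0253) = 0.159
Q = 0.00938, so δQ = 0.159 × 0.00938 = 0.00149.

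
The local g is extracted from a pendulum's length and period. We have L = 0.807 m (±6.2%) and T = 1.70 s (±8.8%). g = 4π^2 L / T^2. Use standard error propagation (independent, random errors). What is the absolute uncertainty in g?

2.06 m/s^2

Products/powers → add relative errors in quadrature, weighted by exponent:
  (1·δL/L)² = (1×0.0620)² = 0.00384;  (-2·δT/T)² = (-2×0.0880)² = 0.0310
δg/g = √(0.0348) = 0.187
g = 11.0 m/s^2, so δg = 0.187 × 11.0 = 2.06 m/s^2.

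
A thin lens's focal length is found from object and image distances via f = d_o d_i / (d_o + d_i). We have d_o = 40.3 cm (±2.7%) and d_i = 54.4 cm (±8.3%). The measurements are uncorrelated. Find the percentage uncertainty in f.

∂f/∂d_o = (d_i/(d_o+d_i))² = 0.330;  ∂f/∂d_i = (d_o/(d_o+d_i))² = 0.181
δf = √((∂f/∂d_o · δd_o)² + (∂f/∂d_i · δd_i)²) = √(0.129 + 0.669) = 0.893 cm
f = 23.2 cm, so δf/f = 0.893/23.2 = 0.0386.

3.86%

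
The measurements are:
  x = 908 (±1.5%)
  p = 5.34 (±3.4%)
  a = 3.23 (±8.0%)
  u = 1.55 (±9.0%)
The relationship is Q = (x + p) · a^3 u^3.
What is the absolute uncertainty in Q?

Let w = x + p = 913. δw = √(δx² + δp²) = √(186 + 0.0330) = 13.6, so δw/w = 0.0149.
Q is then a monomial in w, a, u:
δQ/Q = √((δw/w)² + (3·δa/a)² + (3·δu/u)²) = √(0.000222 + 0.0576 + 0.0729) = 0.362
Q = 1.15e+05, so δQ = 0.362 × 1.15e+05 = 41400.

41400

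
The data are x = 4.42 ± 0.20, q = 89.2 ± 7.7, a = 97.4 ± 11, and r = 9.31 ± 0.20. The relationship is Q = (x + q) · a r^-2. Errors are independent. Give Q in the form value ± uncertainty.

105 ± 15.4

Let u = x + q = 93.6. δu = √(δx² + δq²) = √(0.0400 + 59.3) = 7.70, so δu/u = 0.0823.
Q is then a monomial in u, a, r:
δQ/Q = √((δu/u)² + (1·δa/a)² + (-2·δr/r)²) = √(0.00677 + 0.0128 + 0.00185) = 0.146
Q = 105, so δQ = 0.146 × 105 = 15.4.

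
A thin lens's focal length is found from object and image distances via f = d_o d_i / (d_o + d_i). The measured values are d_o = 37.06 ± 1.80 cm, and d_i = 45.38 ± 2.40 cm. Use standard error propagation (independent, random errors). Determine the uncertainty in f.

0.730 cm

∂f/∂d_o = (d_i/(d_o+d_i))² = 0.303;  ∂f/∂d_i = (d_o/(d_o+d_i))² = 0.202
δf = √((∂f/∂d_o · δd_o)² + (∂f/∂d_i · δd_i)²) = √(0.297 + 0.235) = 0.730 cm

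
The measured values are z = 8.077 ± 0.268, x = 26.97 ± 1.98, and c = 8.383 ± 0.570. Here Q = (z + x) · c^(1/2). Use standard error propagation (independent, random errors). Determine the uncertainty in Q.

Let u = z + x = 35.05. δu = √(δz² + δx²) = √(0.0718 + 3.92) = 2.00, so δu/u = 0.0570.
Q is then a monomial in u, c:
δQ/Q = √((δu/u)² + (½·δc/c)²) = √(0.00325 + 0.00116) = 0.0664
Q = 101.5, so δQ = 0.0664 × 101.5 = 6.74.

6.74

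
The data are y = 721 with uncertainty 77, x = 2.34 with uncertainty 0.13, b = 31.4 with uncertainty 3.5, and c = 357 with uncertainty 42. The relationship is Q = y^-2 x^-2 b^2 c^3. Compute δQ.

7590

Relative error in a monomial: (δQ/Q)² = Σ (nᵢ · δxᵢ/xᵢ)².
  (-2·δy/y)² = (-2×0.107)² = 0.0456;  (-2·δx/x)² = (-2×0.0556)² = 0.0123;  (2·δb/b)² = (2×0.111)² = 0.0497;  (3·δc/c)² = (3×0.118)² = 0.125
δQ/Q = √(0.232) = 0.482
Q = 15800, so δQ = 0.482 × 15800 = 7590.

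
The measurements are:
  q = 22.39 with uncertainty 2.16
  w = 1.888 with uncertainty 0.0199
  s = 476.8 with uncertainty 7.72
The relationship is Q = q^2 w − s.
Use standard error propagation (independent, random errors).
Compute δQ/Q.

Let p = q^2·w = 946.5. δp/p = √((2·δq/q)² + (1·δw/w)²) = √(0.0372 + 0.000111) = 0.193, so δp = 183.
Q = p − s: δQ = √(δp² + δs²) = √(33400 + 59.6) = 183
Q = 469.7, so δQ/Q = 183/469.7 = 0.390.

0.390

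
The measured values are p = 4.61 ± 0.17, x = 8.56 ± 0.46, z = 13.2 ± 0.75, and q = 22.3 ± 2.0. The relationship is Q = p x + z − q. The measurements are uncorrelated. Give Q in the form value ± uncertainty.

Let w = p·x = 39.5. δw/w = √((1·δp/p)² + (1·δx/x)²) = √(0.00136 + 0.00289) = 0.0652, so δw = 2.57.
Q = w + z − q: δQ = √(δw² + δz² + δq²) = √(6.61 + 0.562 + 4.00) = 3.34
Q = 30.4.

30.4 ± 3.34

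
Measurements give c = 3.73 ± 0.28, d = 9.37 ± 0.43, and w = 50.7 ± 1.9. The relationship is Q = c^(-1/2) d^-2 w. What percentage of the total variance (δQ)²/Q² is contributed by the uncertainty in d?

75.0%

(δQ/Q)² = (−½·δc/c)² + (-2·δd/d)² + (1·δw/w)²
  c term: (-0.5×0.0751)² = 0.00141
  d term: (-2×0.0459)² = 0.00842
  w term: (1×0.0375)² = 0.00140
Total = 0.0112. Share from d = 0.00842/0.0112 = 0.750.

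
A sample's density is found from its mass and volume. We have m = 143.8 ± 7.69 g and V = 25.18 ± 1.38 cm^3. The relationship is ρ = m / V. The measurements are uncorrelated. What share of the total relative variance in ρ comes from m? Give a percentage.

48.8%

(δρ/ρ)² = (1·δm/m)² + (-1·δV/V)²
  m term: (1×0.0535)² = 0.00286
  V term: (-1×0.0548)² = 0.00300
Total = 0.00586. Share from m = 0.00286/0.00586 = 0.488.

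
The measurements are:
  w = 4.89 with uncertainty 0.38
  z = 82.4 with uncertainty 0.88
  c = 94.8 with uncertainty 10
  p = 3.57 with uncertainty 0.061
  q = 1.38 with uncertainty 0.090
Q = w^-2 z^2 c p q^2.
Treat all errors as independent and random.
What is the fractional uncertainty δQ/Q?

0.230

Each factor contributes (exponent × relative error)² to (δQ/Q)²:
  (-2·δw/w)² = (-2×0.0777)² = 0.0242;  (2·δz/z)² = (2×0.0107)² = 0.000456;  (1·δc/c)² = (1×0.105)² = 0.0111;  (1·δp/p)² = (1×0.0171)² = 0.000292;  (2·δq/q)² = (2×0.0652)² = 0.0170
δQ/Q = √(0.0530) = 0.230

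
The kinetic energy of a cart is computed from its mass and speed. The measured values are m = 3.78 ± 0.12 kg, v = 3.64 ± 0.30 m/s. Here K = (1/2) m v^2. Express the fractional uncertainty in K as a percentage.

Relative error in a monomial: (δK/K)² = Σ (nᵢ · δxᵢ/xᵢ)².
  (1·δm/m)² = (1×0.0317)² = 0.00101;  (2·δv/v)² = (2×0.0824)² = 0.0272
δK/K = √(0.0282) = 0.168

16.8%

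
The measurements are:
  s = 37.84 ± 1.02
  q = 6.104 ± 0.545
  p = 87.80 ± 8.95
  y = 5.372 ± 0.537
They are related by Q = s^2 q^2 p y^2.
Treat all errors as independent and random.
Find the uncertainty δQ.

Since Q is a product/quotient, work with relative uncertainties:
  (2·δs/s)² = (2×0.0270)² = 0.00291;  (2·δq/q)² = (2×0.0893)² = 0.0319;  (1·δp/p)² = (1×0.102)² = 0.0104;  (2·δy/y)² = (2×0.1000)² = 0.0400
δQ/Q = √(0.0852) = 0.292
Q = 1.352e+08, so δQ = 0.292 × 1.352e+08 = 3.94e+07.

3.94e+07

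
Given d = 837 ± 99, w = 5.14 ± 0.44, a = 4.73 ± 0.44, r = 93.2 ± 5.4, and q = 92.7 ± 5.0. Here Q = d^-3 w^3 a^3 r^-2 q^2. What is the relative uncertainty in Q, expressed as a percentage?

Relative error in a monomial: (δQ/Q)² = Σ (nᵢ · δxᵢ/xᵢ)².
  (-3·δd/d)² = (-3×0.118)² = 0.126;  (3·δw/w)² = (3×0.0856)² = 0.0660;  (3·δa/a)² = (3×0.0930)² = 0.0779;  (-2·δr/r)² = (-2×0.0579)² = 0.0134;  (2·δq/q)² = (2×0.0539)² = 0.0116
δQ/Q = √(0.295) = 0.543

54.3%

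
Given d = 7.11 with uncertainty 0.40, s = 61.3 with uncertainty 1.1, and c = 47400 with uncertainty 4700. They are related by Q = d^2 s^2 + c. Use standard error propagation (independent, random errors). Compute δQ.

22900

Let p = d^2·s^2 = 1.9e+05. δp/p = √((2·δd/d)² + (2·δs/s)²) = √(0.0127 + 0.00129) = 0.118, so δp = 22400.
Q = p + c: δQ = √(δp² + δc²) = √(5.03e+08 + 2.21e+07) = 22900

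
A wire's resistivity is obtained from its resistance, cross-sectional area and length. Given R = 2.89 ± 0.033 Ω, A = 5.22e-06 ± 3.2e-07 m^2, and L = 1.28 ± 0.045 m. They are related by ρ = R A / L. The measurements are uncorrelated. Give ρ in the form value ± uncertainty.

(1.18 ± 0.0844) × 10^-5 Ω·m

Each factor contributes (exponent × relative error)² to (δρ/ρ)²:
  (1·δR/R)² = (1×0.0114)² = 0.000130;  (1·δA/A)² = (1×0.0613)² = 0.00376;  (-1·δL/L)² = (-1×0.0352)² = 0.00124
δρ/ρ = √(0.00512) = 0.0716
ρ = 1.18e-05 Ω·m, so δρ = 0.0716 × 1.18e-05 = 8.44e-07 Ω·m.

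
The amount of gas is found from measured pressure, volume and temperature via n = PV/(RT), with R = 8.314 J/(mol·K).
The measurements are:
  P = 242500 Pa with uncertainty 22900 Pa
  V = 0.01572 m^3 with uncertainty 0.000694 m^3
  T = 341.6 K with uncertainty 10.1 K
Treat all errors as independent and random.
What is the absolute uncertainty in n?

0.145 mol

Each factor contributes (exponent × relative error)² to (δn/n)²:
  (1·δP/P)² = (1×0.0944)² = 0.00892;  (1·δV/V)² = (1×0.0441)² = 0.00195;  (-1·δT/T)² = (-1×0.0296)² = 0.000874
δn/n = √(0.0117) = 0.108
n = 1.342 mol, so δn = 0.108 × 1.342 = 0.145 mol.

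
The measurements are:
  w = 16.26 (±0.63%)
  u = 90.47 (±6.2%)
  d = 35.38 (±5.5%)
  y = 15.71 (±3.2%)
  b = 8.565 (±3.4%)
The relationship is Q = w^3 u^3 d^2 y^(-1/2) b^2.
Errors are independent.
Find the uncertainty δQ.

For a monomial Q ∝ w^3, u^3, d^2, y^(-1/2), b^2, fractional errors add in quadrature:
  (3·δw/w)² = (3×0.00630)² = 0.000357;  (3·δu/u)² = (3×0.0620)² = 0.0346;  (2·δd/d)² = (2×0.0550)² = 0.0121;  (−½·δy/y)² = (-0.5×0.0320)² = 0.000256;  (2·δb/b)² = (2×0.0340)² = 0.00462
δQ/Q = √(0.0519) = 0.228
Q = 7.375e+13, so δQ = 0.228 × 7.375e+13 = 1.68e+13.

1.68e+13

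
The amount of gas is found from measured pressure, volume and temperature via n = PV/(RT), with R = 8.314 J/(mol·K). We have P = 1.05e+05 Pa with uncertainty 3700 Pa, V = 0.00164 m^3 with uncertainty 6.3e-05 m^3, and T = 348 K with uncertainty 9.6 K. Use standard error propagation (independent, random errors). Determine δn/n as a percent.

For a monomial n ∝ P, V, T^-1, fractional errors add in quadrature:
  (1·δP/P)² = (1×0.0352)² = 0.00124;  (1·δV/V)² = (1×0.0384)² = 0.00148;  (-1·δT/T)² = (-1×0.0276)² = 0.000761
δn/n = √(0.00348) = 0.0590

5.90%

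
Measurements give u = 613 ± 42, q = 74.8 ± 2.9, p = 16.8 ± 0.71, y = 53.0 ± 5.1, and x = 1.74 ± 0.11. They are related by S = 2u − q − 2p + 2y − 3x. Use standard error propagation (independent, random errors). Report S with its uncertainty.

S is a linear combination, so absolute uncertainties add in quadrature:
  (2·δu)² = 7060;  (δq)² = 8.41;  (2·δp)² = 2.02;  (2·δy)² = 104;  (3·δx)² = 0.109
δS = √(7170) = 84.7
S = 1220.

1220 ± 84.7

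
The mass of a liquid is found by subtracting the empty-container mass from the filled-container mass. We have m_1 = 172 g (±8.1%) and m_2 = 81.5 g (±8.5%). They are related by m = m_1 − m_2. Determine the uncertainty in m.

m is a linear combination, so absolute uncertainties add in quadrature:
  (δm_1)² = 194;  (δm_2)² = 48.0
δm = √(242) = 15.6 g

15.6 g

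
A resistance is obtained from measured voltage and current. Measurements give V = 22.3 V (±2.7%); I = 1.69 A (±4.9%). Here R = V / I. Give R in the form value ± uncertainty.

13.2 ± 0.738 Ω

Each factor contributes (exponent × relative error)² to (δR/R)²:
  (1·δV/V)² = (1×0.0270)² = 0.000729;  (-1·δI/I)² = (-1×0.0490)² = 0.00240
δR/R = √(0.00313) = 0.0559
R = 13.2 Ω, so δR = 0.0559 × 13.2 = 0.738 Ω.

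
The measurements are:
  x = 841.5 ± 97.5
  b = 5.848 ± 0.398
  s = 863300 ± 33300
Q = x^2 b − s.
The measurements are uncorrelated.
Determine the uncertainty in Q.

1e+06

Let p = x^2·b = 4.141e+06. δp/p = √((2·δx/x)² + (1·δb/b)²) = √(0.0537 + 0.00463) = 0.242, so δp = 1e+06.
Q = p − s: δQ = √(δp² + δs²) = √(1e+12 + 1.11e+09) = 1e+06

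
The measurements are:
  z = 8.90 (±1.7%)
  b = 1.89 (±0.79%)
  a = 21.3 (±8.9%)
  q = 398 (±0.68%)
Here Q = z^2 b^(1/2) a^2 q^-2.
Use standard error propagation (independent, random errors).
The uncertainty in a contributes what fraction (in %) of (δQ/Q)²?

95.9%

(δQ/Q)² = (2·δz/z)² + (½·δb/b)² + (2·δa/a)² + (-2·δq/q)²
  z term: (2×0.0170)² = 0.00116
  b term: (0.5×0.00790)² = 1.56e-05
  a term: (2×0.0890)² = 0.0317
  q term: (-2×0.00680)² = 0.000185
Total = 0.0330. Share from a = 0.0317/0.0330 = 0.959.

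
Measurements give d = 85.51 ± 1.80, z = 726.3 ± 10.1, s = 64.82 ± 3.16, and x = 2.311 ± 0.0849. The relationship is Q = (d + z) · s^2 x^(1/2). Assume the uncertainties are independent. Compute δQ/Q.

Let u = d + z = 811.8. δu = √(δd² + δz²) = √(3.24 + 102) = 10.3, so δu/u = 0.0126.
Q is then a monomial in u, s, x:
δQ/Q = √((δu/u)² + (2·δs/s)² + (½·δx/x)²) = √(0.000160 + 0.00951 + 0.000337) = 0.100

0.100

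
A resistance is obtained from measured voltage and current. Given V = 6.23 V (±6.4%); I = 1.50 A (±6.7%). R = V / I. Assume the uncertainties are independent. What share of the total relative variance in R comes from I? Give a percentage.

(δR/R)² = (1·δV/V)² + (-1·δI/I)²
  V term: (1×0.0640)² = 0.00410
  I term: (-1×0.0670)² = 0.00449
Total = 0.00859. Share from I = 0.00449/0.00859 = 0.523.

52.3%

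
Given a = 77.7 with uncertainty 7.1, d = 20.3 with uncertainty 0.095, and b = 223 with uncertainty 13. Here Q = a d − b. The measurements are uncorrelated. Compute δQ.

145

Let p = a·d = 1580. δp/p = √((1·δa/a)² + (1·δd/d)²) = √(0.00835 + 2.19e-05) = 0.0915, so δp = 144.
Q = p − b: δQ = √(δp² + δb²) = √(20800 + 169) = 145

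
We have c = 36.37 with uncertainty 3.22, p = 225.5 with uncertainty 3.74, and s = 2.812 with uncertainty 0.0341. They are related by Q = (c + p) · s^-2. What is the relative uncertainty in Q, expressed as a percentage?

Let u = c + p = 261.9. δu = √(δc² + δp²) = √(10.4 + 14.0) = 4.94, so δu/u = 0.0188.
Q is then a monomial in u, s:
δQ/Q = √((δu/u)² + (-2·δs/s)²) = √(0.000355 + 0.000588) = 0.0307

3.07%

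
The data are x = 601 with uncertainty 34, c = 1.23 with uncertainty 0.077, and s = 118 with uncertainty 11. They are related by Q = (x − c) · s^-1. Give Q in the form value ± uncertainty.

Let u = x − c = 600. δu = √(δx² + δc²) = √(1160 + 0.00593) = 34.0, so δu/u = 0.0567.
Q is then a monomial in u, s:
δQ/Q = √((δu/u)² + (-1·δs/s)²) = √(0.00321 + 0.00869) = 0.109
Q = 5.08, so δQ = 0.109 × 5.08 = 0.555.

5.08 ± 0.555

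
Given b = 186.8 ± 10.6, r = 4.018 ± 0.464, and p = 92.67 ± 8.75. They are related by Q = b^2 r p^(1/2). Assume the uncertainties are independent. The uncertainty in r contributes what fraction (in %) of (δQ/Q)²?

(δQ/Q)² = (2·δb/b)² + (1·δr/r)² + (½·δp/p)²
  b term: (2×0.0567)² = 0.0129
  r term: (1×0.115)² = 0.0133
  p term: (0.5×0.0944)² = 0.00223
Total = 0.0284. Share from r = 0.0133/0.0284 = 0.469.

46.9%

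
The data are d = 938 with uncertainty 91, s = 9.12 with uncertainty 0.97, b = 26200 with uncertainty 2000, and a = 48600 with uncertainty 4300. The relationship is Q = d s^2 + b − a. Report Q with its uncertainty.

55600 ± 18800

Let p = d·s^2 = 78000. δp/p = √((1·δd/d)² + (2·δs/s)²) = √(0.00941 + 0.0452) = 0.234, so δp = 18200.
Q = p + b − a: δQ = √(δp² + δb² + δa²) = √(3.33e+08 + 4e+06 + 1.85e+07) = 18800
Q = 55600.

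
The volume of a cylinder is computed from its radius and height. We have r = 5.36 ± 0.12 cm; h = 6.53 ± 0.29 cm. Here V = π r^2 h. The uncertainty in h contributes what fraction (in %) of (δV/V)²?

(δV/V)² = (2·δr/r)² + (1·δh/h)²
  r term: (2×0.0224)² = 0.00200
  h term: (1×0.0444)² = 0.00197
Total = 0.00398. Share from h = 0.00197/0.00398 = 0.496.

49.6%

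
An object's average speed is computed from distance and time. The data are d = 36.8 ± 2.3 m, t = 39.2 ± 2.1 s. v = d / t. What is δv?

0.0773 m/s

v is a product of powers, so relative uncertainties combine in quadrature:
  (1·δd/d)² = (1×0.0625)² = 0.00391;  (-1·δt/t)² = (-1×0.0536)² = 0.00287
δv/v = √(0.00678) = 0.0823
v = 0.939 m/s, so δv = 0.0823 × 0.939 = 0.0773 m/s.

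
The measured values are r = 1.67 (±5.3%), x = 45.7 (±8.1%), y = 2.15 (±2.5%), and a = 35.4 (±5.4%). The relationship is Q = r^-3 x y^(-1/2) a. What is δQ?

44.3

Relative error in a monomial: (δQ/Q)² = Σ (nᵢ · δxᵢ/xᵢ)².
  (-3·δr/r)² = (-3×0.0530)² = 0.0253;  (1·δx/x)² = (1×0.0810)² = 0.00656;  (−½·δy/y)² = (-0.5×0.0250)² = 0.000156;  (1·δa/a)² = (1×0.0540)² = 0.00292
δQ/Q = √(0.0349) = 0.187
Q = 237, so δQ = 0.187 × 237 = 44.3.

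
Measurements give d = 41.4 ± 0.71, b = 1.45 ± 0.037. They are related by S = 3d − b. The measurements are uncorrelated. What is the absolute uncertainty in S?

Each term contributes (cᵢ δxᵢ)² to (δS)²:
  (3·δd)² = 4.54;  (δb)² = 0.00137
δS = √(4.54) = 2.13

2.13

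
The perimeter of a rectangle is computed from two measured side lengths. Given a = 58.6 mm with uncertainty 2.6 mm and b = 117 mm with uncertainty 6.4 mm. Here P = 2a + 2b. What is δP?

13.8 mm

Each term contributes (cᵢ δxᵢ)² to (δP)²:
  (2·δa)² = 27.0;  (2·δb)² = 164
δP = √(191) = 13.8 mm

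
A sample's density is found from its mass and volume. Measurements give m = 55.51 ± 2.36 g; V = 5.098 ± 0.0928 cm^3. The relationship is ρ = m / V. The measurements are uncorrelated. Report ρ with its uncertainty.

ρ is a product of powers, so relative uncertainties combine in quadrature:
  (1·δm/m)² = (1×0.0425)² = 0.00181;  (-1·δV/V)² = (-1×0.0182)² = 0.000331
δρ/ρ = √(0.00214) = 0.0462
ρ = 10.89 g/cm^3, so δρ = 0.0462 × 10.89 = 0.504 g/cm^3.

10.89 ± 0.504 g/cm^3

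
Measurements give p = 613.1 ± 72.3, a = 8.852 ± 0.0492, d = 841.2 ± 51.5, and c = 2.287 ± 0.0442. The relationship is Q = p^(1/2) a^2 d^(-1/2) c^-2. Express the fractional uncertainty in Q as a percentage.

Each factor contributes (exponent × relative error)² to (δQ/Q)²:
  (½·δp/p)² = (0.5×0.118)² = 0.00348;  (2·δa/a)² = (2×0.00556)² = 0.000124;  (−½·δd/d)² = (-0.5×0.0612)² = 0.000937;  (-2·δc/c)² = (-2×0.0193)² = 0.00149
δQ/Q = √(0.00603) = 0.0777

7.77%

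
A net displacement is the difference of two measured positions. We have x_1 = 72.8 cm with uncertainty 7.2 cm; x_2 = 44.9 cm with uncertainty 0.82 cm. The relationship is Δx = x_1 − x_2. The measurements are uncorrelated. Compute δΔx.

Sums and differences: (δΔx)² = Σ (cᵢ δxᵢ)².
  (δx_1)² = 51.8;  (δx_2)² = 0.672
δΔx = √(52.5) = 7.25 cm

7.25 cm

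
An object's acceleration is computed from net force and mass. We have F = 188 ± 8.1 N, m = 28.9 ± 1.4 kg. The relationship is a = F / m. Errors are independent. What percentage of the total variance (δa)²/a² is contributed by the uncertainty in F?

(δa/a)² = (1·δF/F)² + (-1·δm/m)²
  F term: (1×0.0431)² = 0.00186
  m term: (-1×0.0484)² = 0.00235
Total = 0.00420. Share from F = 0.00186/0.00420 = 0.442.

44.2%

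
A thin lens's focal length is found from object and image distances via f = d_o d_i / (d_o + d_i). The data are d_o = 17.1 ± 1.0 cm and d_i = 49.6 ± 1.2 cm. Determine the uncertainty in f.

∂f/∂d_o = (d_i/(d_o+d_i))² = 0.553;  ∂f/∂d_i = (d_o/(d_o+d_i))² = 0.0657
δf = √((∂f/∂d_o · δd_o)² + (∂f/∂d_i · δd_i)²) = √(0.306 + 0.00622) = 0.559 cm

0.559 cm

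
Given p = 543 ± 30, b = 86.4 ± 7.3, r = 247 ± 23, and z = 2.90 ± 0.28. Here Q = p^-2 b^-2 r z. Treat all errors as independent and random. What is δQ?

7.89e-08

Relative error in a monomial: (δQ/Q)² = Σ (nᵢ · δxᵢ/xᵢ)².
  (-2·δp/p)² = (-2×0.0552)² = 0.0122;  (-2·δb/b)² = (-2×0.0845)² = 0.0286;  (1·δr/r)² = (1×0.0931)² = 0.00867;  (1·δz/z)² = (1×0.0966)² = 0.00932
δQ/Q = √(0.0588) = 0.242
Q = 3.25e-07, so δQ = 0.242 × 3.25e-07 = 7.89e-08.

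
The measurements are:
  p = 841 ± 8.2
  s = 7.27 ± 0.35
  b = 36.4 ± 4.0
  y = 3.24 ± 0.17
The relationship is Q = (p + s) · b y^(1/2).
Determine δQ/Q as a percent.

11.3%

Let u = p + s = 848. δu = √(δp² + δs²) = √(67.2 + 0.122) = 8.21, so δu/u = 0.00968.
Q is then a monomial in u, b, y:
δQ/Q = √((δu/u)² + (1·δb/b)² + (½·δy/y)²) = √(9.36e-05 + 0.0121 + 0.000688) = 0.113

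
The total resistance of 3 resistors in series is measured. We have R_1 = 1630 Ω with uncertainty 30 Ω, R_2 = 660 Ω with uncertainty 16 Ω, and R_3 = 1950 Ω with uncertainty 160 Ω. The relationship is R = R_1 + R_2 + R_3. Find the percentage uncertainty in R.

R is a linear combination, so absolute uncertainties add in quadrature:
  (δR_1)² = 900;  (δR_2)² = 256;  (δR_3)² = 25600
δR = √(26800) = 164 Ω
R = 4240 Ω, so δR/R = 164/4240 = 0.0386.

3.86%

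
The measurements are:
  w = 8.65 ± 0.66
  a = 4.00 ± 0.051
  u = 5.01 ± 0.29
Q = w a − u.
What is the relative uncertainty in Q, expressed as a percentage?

Let p = w·a = 34.6. δp/p = √((1·δw/w)² + (1·δa/a)²) = √(0.00582 + 0.000163) = 0.0774, so δp = 2.68.
Q = p − u: δQ = √(δp² + δu²) = √(7.16 + 0.0841) = 2.69
Q = 29.6, so δQ/Q = 2.69/29.6 = 0.0910.

9.10%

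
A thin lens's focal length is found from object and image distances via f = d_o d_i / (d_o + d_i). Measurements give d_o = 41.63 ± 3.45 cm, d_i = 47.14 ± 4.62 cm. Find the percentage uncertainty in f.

6.36%

∂f/∂d_o = (d_i/(d_o+d_i))² = 0.282;  ∂f/∂d_i = (d_o/(d_o+d_i))² = 0.220
δf = √((∂f/∂d_o · δd_o)² + (∂f/∂d_i · δd_i)²) = √(0.947 + 1.03) = 1.41 cm
f = 22.11 cm, so δf/f = 1.41/22.11 = 0.0636.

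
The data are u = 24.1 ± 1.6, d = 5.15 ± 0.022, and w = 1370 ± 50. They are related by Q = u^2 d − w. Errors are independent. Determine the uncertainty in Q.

401

Let p = u^2·d = 2990. δp/p = √((2·δu/u)² + (1·δd/d)²) = √(0.0176 + 1.82e-05) = 0.133, so δp = 397.
Q = p − w: δQ = √(δp² + δw²) = √(1.58e+05 + 2500) = 401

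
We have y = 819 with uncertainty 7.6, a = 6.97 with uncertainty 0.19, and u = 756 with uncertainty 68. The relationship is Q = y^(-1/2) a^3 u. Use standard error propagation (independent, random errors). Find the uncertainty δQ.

1090

For a monomial Q ∝ y^(-1/2), a^3, u, fractional errors add in quadrature:
  (−½·δy/y)² = (-0.5×0.00928)² = 2.15e-05;  (3·δa/a)² = (3×0.0273)² = 0.00669;  (1·δu/u)² = (1×0.0899)² = 0.00809
δQ/Q = √(0.0148) = 0.122
Q = 8940, so δQ = 0.122 × 8940 = 1090.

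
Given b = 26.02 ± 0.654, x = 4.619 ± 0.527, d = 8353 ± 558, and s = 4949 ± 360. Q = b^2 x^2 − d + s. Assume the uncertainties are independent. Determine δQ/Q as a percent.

Let p = b^2·x^2 = 14440. δp/p = √((2·δb/b)² + (2·δx/x)²) = √(0.00253 + 0.0521) = 0.234, so δp = 3380.
Q = p − d + s: δQ = √(δp² + δd² + δs²) = √(1.14e+07 + 3.11e+05 + 1.3e+05) = 3440
Q = 11040, so δQ/Q = 3440/11040 = 0.312.

31.2%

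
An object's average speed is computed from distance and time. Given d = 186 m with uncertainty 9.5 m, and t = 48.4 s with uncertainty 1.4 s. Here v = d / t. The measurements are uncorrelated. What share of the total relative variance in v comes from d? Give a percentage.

(δv/v)² = (1·δd/d)² + (-1·δt/t)²
  d term: (1×0.0511)² = 0.00261
  t term: (-1×0.0289)² = 0.000837
Total = 0.00345. Share from d = 0.00261/0.00345 = 0.757.

75.7%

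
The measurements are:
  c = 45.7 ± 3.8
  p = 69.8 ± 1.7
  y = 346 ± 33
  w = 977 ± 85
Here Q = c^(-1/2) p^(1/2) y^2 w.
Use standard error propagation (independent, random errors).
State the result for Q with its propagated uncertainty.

(1.45 ± 0.309) × 10^8

Each factor contributes (exponent × relative error)² to (δQ/Q)²:
  (−½·δc/c)² = (-0.5×0.0832)² = 0.00173;  (½·δp/p)² = (0.5×0.0244)² = 0.000148;  (2·δy/y)² = (2×0.0954)² = 0.0364;  (1·δw/w)² = (1×0.0870)² = 0.00757
δQ/Q = √(0.0458) = 0.214
Q = 1.45e+08, so δQ = 0.214 × 1.45e+08 = 3.09e+07.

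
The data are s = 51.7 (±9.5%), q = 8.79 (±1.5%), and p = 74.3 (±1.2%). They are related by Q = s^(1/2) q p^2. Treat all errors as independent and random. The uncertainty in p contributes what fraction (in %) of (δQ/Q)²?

18.8%

(δQ/Q)² = (½·δs/s)² + (1·δq/q)² + (2·δp/p)²
  s term: (0.5×0.0950)² = 0.00226
  q term: (1×0.0150)² = 0.000225
  p term: (2×0.0120)² = 0.000576
Total = 0.00306. Share from p = 0.000576/0.00306 = 0.188.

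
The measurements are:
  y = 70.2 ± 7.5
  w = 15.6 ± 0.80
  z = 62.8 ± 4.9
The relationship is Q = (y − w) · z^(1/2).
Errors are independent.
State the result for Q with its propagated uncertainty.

Let u = y − w = 54.6. δu = √(δy² + δw²) = √(56.2 + 0.640) = 7.54, so δu/u = 0.138.
Q is then a monomial in u, z:
δQ/Q = √((δu/u)² + (½·δz/z)²) = √(0.0191 + 0.00152) = 0.144
Q = 433, so δQ = 0.144 × 433 = 62.1.

433 ± 62.1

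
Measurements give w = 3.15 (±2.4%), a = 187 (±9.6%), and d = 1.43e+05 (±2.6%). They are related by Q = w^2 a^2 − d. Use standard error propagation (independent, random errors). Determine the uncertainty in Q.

68800

Let p = w^2·a^2 = 3.47e+05. δp/p = √((2·δw/w)² + (2·δa/a)²) = √(0.00230 + 0.0369) = 0.198, so δp = 68700.
Q = p − d: δQ = √(δp² + δd²) = √(4.72e+09 + 1.38e+07) = 68800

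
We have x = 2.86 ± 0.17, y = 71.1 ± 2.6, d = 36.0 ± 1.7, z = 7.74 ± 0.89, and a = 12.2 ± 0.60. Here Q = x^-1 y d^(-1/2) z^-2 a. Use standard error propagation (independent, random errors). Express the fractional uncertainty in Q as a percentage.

24.6%

Q is a product of powers, so relative uncertainties combine in quadrature:
  (-1·δx/x)² = (-1×0.0594)² = 0.00353;  (1·δy/y)² = (1×0.0366)² = 0.00134;  (−½·δd/d)² = (-0.5×0.0472)² = 0.000557;  (-2·δz/z)² = (-2×0.115)² = 0.0529;  (1·δa/a)² = (1×0.0492)² = 0.00242
δQ/Q = √(0.0607) = 0.246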